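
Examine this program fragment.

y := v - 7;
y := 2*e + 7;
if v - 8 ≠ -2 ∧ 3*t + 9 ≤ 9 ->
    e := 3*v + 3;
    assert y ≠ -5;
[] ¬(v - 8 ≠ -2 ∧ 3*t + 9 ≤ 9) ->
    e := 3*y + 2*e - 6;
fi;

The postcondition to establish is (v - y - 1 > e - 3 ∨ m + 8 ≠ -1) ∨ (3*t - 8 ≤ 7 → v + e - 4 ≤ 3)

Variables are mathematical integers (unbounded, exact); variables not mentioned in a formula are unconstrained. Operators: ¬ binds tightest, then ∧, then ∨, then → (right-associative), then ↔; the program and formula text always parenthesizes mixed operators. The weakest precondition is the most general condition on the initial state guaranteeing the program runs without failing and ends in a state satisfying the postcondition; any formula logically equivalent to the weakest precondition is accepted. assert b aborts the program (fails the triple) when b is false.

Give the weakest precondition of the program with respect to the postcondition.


Working backward. After the program, the postcondition (v - y - 1 > e - 3 ∨ m + 8 ≠ -1) ∨ (3*t - 8 ≤ 7 → v + e - 4 ≤ 3) must hold; in canonical form it is v > e + y - 2 ∨ m ≠ -9 ∨ (3*t ≤ 15 → e + v ≤ 7).
Then branch requires y ≠ -5 ∧ (2*v + y < -1 ∨ m ≠ -9 ∨ (3*t ≤ 15 → 4*v ≤ 4)); else branch requires v > 2*e + 4*y - 8 ∨ m ≠ -9 ∨ (3*t ≤ 15 → 2*e + v + 3*y ≤ 13).
Before the if: ((v ≠ 6 ∧ 3*t ≤ 0) → (y ≠ -5 ∧ (2*v + y < -1 ∨ m ≠ -9 ∨ (3*t ≤ 15 → 4*v ≤ 4)))) ∧ ((¬(v ≠ 6 ∧ 3*t ≤ 0)) → (v > 2*e + 4*y - 8 ∨ m ≠ -9 ∨ (3*t ≤ 15 → 2*e + v + 3*y ≤ 13)))
Before y := 2*e + 7: ((v ≠ 6 ∧ 3*t ≤ 0) → (2*e ≠ -12 ∧ (2*e + 2*v < -8 ∨ m ≠ -9 ∨ (3*t ≤ 15 → 4*v ≤ 4)))) ∧ ((¬(v ≠ 6 ∧ 3*t ≤ 0)) → (v > 10*e + 20 ∨ m ≠ -9 ∨ (3*t ≤ 15 → 8*e + v ≤ -8)))
Before y := v - 7: ((v ≠ 6 ∧ 3*t ≤ 0) → (2*e ≠ -12 ∧ (2*e + 2*v < -8 ∨ m ≠ -9 ∨ (3*t ≤ 15 → 4*v ≤ 4)))) ∧ ((¬(v ≠ 6 ∧ 3*t ≤ 0)) → (v > 10*e + 20 ∨ m ≠ -9 ∨ (3*t ≤ 15 → 8*e + v ≤ -8)))
Answer: WP = ((v ≠ 6 ∧ 3*t ≤ 0) → (2*e ≠ -12 ∧ (2*e + 2*v < -8 ∨ m ≠ -9 ∨ (3*t ≤ 15 → 4*v ≤ 4)))) ∧ ((¬(v ≠ 6 ∧ 3*t ≤ 0)) → (v > 10*e + 20 ∨ m ≠ -9 ∨ (3*t ≤ 15 → 8*e + v ≤ -8)))


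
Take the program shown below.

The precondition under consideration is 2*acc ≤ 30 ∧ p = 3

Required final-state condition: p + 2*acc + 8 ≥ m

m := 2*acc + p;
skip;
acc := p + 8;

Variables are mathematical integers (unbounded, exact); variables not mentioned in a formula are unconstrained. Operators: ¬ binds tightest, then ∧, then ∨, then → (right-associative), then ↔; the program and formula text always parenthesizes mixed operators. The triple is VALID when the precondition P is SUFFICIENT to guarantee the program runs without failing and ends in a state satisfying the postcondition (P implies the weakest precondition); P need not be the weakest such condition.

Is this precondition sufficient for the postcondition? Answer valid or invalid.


Working backward. After the program, the postcondition p + 2*acc + 8 ≥ m must hold; in canonical form it is 2*acc + p ≥ m - 8.
Before acc := p + 8: 3*p ≥ m - 24
Before skip: 3*p ≥ m - 24
Before m := 2*acc + p: 2*p ≥ 2*acc - 24
The weakest precondition is 2*p ≥ 2*acc - 24.
Check whether 2*acc ≤ 30 ∧ p = 3 implies it.
Every state satisfying the precondition satisfies the weakest precondition: the implication holds.
Answer: valid


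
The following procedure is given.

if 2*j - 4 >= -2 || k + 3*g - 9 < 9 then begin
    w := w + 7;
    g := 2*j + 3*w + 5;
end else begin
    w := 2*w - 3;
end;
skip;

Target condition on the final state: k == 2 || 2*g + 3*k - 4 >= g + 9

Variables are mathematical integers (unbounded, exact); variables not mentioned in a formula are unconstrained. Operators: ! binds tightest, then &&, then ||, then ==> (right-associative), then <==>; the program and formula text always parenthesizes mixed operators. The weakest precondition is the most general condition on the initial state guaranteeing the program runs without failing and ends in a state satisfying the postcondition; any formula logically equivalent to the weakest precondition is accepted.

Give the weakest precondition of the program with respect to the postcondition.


Working backward. After the program, the postcondition k == 2 || 2*g + 3*k - 4 >= g + 9 must hold; in canonical form it is k == 2 || g + 3*k >= 13.
Before skip: k == 2 || g + 3*k >= 13
Then branch requires k == 2 || 2*j + 3*k + 3*w >= -13; else branch requires k == 2 || g + 3*k >= 13.
Before the if: ((2*j >= 2 || 3*g + k < 18) ==> (k == 2 || 2*j + 3*k + 3*w >= -13)) && ((!(2*j >= 2 || 3*g + k < 18)) ==> (k == 2 || g + 3*k >= 13))
Answer: WP = ((2*j >= 2 || 3*g + k < 18) ==> (k == 2 || 2*j + 3*k + 3*w >= -13)) && ((!(2*j >= 2 || 3*g + k < 18)) ==> (k == 2 || g + 3*k >= 13))


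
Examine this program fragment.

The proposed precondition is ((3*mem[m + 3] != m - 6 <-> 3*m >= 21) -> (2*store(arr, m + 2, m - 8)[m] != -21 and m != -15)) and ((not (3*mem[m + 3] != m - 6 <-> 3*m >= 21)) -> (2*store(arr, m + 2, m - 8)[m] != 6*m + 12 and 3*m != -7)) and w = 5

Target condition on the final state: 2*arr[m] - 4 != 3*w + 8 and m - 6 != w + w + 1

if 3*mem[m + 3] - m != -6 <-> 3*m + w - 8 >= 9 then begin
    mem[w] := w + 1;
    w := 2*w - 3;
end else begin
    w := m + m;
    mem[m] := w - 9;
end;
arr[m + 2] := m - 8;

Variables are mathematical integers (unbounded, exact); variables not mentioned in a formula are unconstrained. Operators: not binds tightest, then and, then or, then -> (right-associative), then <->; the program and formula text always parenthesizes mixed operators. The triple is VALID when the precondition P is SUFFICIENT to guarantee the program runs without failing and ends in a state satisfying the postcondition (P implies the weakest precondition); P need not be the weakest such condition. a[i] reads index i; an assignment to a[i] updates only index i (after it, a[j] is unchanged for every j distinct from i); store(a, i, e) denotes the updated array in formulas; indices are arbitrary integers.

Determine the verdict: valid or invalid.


Working backward. After the program, the postcondition 2*arr[m] - 4 != 3*w + 8 and m - 6 != w + w + 1 must hold; in canonical form it is 2*arr[m] != 3*w + 12 and m != 2*w + 7.
Before arr[m + 2] := m - 8: 2*store(arr, m + 2, m - 8)[m] != 3*w + 12 and m != 2*w + 7
Then branch requires 2*store(arr, m + 2, m - 8)[m] != 6*w + 3 and m != 4*w + 1; else branch requires 2*store(arr, m + 2, m - 8)[m] != 6*m + 12 and 3*m != -7.
Before the if: ((3*mem[m + 3] != m - 6 <-> 3*m + w >= 17) -> (2*store(arr, m + 2, m - 8)[m] != 6*w + 3 and m != 4*w + 1)) and ((not (3*mem[m + 3] != m - 6 <-> 3*m + w >= 17)) -> (2*store(arr, m + 2, m - 8)[m] != 6*m + 12 and 3*m != -7))
The weakest precondition is ((3*mem[m + 3] != m - 6 <-> 3*m + w >= 17) -> (2*store(arr, m + 2, m - 8)[m] != 6*w + 3 and m != 4*w + 1)) and ((not (3*mem[m + 3] != m - 6 <-> 3*m + w >= 17)) -> (2*store(arr, m + 2, m - 8)[m] != 6*m + 12 and 3*m != -7)).
Check whether ((3*mem[m + 3] != m - 6 <-> 3*m >= 21) -> (2*store(arr, m + 2, m - 8)[m] != -21 and m != -15)) and ((not (3*mem[m + 3] != m - 6 <-> 3*m >= 21)) -> (2*store(arr, m + 2, m - 8)[m] != 6*m + 12 and 3*m != -7)) and w = 5 implies it.
Countermodel: at the initial state arr = {[21] = 0, [23] = 0, [24] = 0, elsewhere 0}, m = 21, mem = {[21] = 2, [23] = 2, [24] = 0, elsewhere 2}, w = 5, the precondition holds but the weakest precondition fails.
Answer: invalid


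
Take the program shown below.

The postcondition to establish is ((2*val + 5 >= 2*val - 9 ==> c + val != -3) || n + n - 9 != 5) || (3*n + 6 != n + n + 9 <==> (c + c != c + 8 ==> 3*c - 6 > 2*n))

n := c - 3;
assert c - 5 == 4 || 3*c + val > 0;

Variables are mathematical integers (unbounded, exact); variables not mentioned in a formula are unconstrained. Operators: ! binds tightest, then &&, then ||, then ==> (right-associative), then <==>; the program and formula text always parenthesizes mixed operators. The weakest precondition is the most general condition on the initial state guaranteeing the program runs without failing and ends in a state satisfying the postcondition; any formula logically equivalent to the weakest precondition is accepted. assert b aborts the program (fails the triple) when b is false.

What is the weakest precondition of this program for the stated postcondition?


Working backward. After the program, the postcondition ((2*val + 5 >= 2*val - 9 ==> c + val != -3) || n + n - 9 != 5) || (3*n + 6 != n + n + 9 <==> (c + c != c + 8 ==> 3*c - 6 > 2*n)) must hold; in canonical form it is c + val != -3 || 2*n != 14 || (n != 3 <==> (c != 8 ==> 3*c > 2*n + 6)).
Before assert c - 5 == 4 || 3*c + val > 0: (c == 9 || 3*c + val > 0) && (c + val != -3 || 2*n != 14 || (n != 3 <==> (c != 8 ==> 3*c > 2*n + 6)))
Before n := c - 3: (c == 9 || 3*c + val > 0) && (c + val != -3 || 2*c != 20 || (c != 6 <==> (c != 8 ==> c > 0)))
Answer: WP = (c == 9 || 3*c + val > 0) && (c + val != -3 || 2*c != 20 || (c != 6 <==> (c != 8 ==> c > 0)))


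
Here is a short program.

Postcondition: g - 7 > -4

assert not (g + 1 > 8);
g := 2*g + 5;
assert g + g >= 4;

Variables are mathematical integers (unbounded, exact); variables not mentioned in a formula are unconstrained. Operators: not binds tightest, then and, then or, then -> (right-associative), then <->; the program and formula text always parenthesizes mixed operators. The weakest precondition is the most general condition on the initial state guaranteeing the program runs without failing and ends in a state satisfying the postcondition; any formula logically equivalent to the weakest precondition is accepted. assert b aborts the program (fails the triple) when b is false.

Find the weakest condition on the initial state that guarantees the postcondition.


Working backward. After the program, the postcondition g - 7 > -4 must hold; in canonical form it is g > 3.
Before assert g + g >= 4: 2*g >= 4 and g > 3
Before g := 2*g + 5: 4*g >= -6 and 2*g > -2
Before assert not (g + 1 > 8): (not (g > 7)) and 4*g >= -6 and 2*g > -2
Answer: WP = (not (g > 7)) and 4*g >= -6 and 2*g > -2


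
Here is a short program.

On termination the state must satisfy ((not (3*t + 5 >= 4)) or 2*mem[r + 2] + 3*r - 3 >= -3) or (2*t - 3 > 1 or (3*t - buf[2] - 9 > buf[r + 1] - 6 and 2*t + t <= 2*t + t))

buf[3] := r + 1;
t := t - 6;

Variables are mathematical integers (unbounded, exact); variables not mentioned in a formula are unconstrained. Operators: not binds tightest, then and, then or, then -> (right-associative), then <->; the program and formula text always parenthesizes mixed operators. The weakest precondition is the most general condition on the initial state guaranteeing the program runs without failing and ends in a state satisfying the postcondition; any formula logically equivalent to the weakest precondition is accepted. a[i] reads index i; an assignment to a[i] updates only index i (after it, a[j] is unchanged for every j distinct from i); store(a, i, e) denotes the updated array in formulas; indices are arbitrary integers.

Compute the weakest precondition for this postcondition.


Working backward. After the program, the postcondition ((not (3*t + 5 >= 4)) or 2*mem[r + 2] + 3*r - 3 >= -3) or (2*t - 3 > 1 or (3*t - buf[2] - 9 > buf[r + 1] - 6 and 2*t + t <= 2*t + t)) must hold; in canonical form it is (not (3*t >= -1)) or 2*mem[r + 2] + 3*r >= 0 or 2*t > 4 or 3*t > buf[r + 1] + buf[2] + 3.
Before t := t - 6: (not (3*t >= 17)) or 2*mem[r + 2] + 3*r >= 0 or 2*t > 16 or 3*t > buf[r + 1] + buf[2] + 21
Before buf[3] := r + 1: (not (3*t >= 17)) or 2*mem[r + 2] + 3*r >= 0 or 2*t > 16 or 3*t > buf[2] + store(buf, 3, r + 1)[r + 1] + 21
Answer: WP = (not (3*t >= 17)) or 2*mem[r + 2] + 3*r >= 0 or 2*t > 16 or 3*t > buf[2] + store(buf, 3, r + 1)[r + 1] + 21


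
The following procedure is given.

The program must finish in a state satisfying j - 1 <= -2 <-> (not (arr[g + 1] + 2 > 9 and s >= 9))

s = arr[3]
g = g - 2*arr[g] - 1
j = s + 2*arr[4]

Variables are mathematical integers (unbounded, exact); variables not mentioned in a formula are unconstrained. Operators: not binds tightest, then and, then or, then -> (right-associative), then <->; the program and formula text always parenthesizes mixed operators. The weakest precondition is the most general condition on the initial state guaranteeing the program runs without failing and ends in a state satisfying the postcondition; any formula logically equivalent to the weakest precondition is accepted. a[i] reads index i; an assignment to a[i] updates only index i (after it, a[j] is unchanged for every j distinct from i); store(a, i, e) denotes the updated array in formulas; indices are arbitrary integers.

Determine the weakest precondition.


Working backward. After the program, the postcondition j - 1 <= -2 <-> (not (arr[g + 1] + 2 > 9 and s >= 9)) must hold; in canonical form it is j <= -1 <-> (not (arr[g + 1] > 7 and s >= 9)).
Before j := s + 2*arr[4]: 2*arr[4] + s <= -1 <-> (not (arr[g + 1] > 7 and s >= 9))
Before g := g - 2*arr[g] - 1: 2*arr[4] + s <= -1 <-> (not (arr[-2*arr[g] + g] > 7 and s >= 9))
Before s := arr[3]: arr[3] + 2*arr[4] <= -1 <-> (not (arr[-2*arr[g] + g] > 7 and arr[3] >= 9))
Answer: WP = arr[3] + 2*arr[4] <= -1 <-> (not (arr[-2*arr[g] + g] > 7 and arr[3] >= 9))


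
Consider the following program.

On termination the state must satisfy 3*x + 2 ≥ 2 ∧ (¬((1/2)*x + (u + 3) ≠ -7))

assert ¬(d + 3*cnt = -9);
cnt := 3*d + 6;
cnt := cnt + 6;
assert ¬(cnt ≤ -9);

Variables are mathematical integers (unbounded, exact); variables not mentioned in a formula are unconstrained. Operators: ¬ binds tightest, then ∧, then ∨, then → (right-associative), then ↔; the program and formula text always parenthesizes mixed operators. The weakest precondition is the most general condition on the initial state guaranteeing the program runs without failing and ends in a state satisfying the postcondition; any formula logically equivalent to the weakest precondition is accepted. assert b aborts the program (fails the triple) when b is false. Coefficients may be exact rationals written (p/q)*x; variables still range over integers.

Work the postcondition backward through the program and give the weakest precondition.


Working backward. After the program, the postcondition 3*x + 2 ≥ 2 ∧ (¬((1/2)*x + (u + 3) ≠ -7)) must hold; in canonical form it is 3*x ≥ 0 ∧ (¬(u + (1/2)*x ≠ -10)).
Before assert ¬(cnt ≤ -9): (¬(cnt ≤ -9)) ∧ 3*x ≥ 0 ∧ (¬(u + (1/2)*x ≠ -10))
Before cnt := cnt + 6: (¬(cnt ≤ -15)) ∧ 3*x ≥ 0 ∧ (¬(u + (1/2)*x ≠ -10))
Before cnt := 3*d + 6: (¬(3*d ≤ -21)) ∧ 3*x ≥ 0 ∧ (¬(u + (1/2)*x ≠ -10))
Before assert ¬(d + 3*cnt = -9): (¬(3*cnt + d = -9)) ∧ (¬(3*d ≤ -21)) ∧ 3*x ≥ 0 ∧ (¬(u + (1/2)*x ≠ -10))
Answer: WP = (¬(3*cnt + d = -9)) ∧ (¬(3*d ≤ -21)) ∧ 3*x ≥ 0 ∧ (¬(u + (1/2)*x ≠ -10))


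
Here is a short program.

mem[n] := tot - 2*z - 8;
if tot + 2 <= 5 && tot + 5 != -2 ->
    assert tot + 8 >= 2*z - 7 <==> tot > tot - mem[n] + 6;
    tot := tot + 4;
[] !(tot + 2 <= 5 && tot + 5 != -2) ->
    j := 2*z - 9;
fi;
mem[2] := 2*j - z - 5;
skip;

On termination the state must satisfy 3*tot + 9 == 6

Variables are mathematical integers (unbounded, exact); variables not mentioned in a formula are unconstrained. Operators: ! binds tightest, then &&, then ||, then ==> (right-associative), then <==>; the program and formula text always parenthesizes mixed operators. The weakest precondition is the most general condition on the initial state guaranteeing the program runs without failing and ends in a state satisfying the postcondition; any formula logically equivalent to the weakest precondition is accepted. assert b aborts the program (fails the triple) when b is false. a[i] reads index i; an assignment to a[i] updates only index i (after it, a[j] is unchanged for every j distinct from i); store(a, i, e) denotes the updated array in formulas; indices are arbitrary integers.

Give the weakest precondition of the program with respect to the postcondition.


Working backward. After the program, the postcondition 3*tot + 9 == 6 must hold; in canonical form it is 3*tot == -3.
Before skip: 3*tot == -3
Before mem[2] := 2*j - z - 5: 3*tot == -3
Then branch requires (tot >= 2*z - 15 <==> mem[n] > 6) && 3*tot == -15; else branch requires 3*tot == -3.
Before the if: ((tot <= 3 && tot != -7) ==> ((tot >= 2*z - 15 <==> mem[n] > 6) && 3*tot == -15)) && ((!(tot <= 3 && tot != -7)) ==> 3*tot == -3)
Before mem[n] := tot - 2*z - 8: ((tot <= 3 && tot != -7) ==> ((tot >= 2*z - 15 <==> store(mem, n, tot - 2*z - 8)[n] > 6) && 3*tot == -15)) && ((!(tot <= 3 && tot != -7)) ==> 3*tot == -3)
Answer: WP = ((tot <= 3 && tot != -7) ==> ((tot >= 2*z - 15 <==> store(mem, n, tot - 2*z - 8)[n] > 6) && 3*tot == -15)) && ((!(tot <= 3 && tot != -7)) ==> 3*tot == -3)


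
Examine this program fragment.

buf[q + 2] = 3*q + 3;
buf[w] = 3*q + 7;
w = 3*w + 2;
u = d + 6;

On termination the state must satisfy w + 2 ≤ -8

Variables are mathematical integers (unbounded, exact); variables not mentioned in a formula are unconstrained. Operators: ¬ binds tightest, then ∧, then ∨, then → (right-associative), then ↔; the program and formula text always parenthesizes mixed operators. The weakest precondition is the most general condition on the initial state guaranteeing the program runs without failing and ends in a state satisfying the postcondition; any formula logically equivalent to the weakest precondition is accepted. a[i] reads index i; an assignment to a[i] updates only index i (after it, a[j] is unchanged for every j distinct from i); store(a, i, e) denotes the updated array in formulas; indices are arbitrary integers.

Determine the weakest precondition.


Working backward. After the program, the postcondition w + 2 ≤ -8 must hold; in canonical form it is w ≤ -10.
Before u := d + 6: w ≤ -10
Before w := 3*w + 2: 3*w ≤ -12
Before buf[w] := 3*q + 7: 3*w ≤ -12
Before buf[q + 2] := 3*q + 3: 3*w ≤ -12
Answer: WP = 3*w ≤ -12


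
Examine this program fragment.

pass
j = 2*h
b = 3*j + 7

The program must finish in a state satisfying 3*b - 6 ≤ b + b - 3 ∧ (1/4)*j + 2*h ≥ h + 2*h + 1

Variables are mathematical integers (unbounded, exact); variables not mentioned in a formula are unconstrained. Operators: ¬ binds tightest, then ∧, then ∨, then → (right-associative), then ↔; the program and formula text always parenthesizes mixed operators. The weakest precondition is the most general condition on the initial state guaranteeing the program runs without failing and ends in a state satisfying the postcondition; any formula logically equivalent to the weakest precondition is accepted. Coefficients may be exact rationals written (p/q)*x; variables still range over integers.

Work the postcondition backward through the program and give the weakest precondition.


Working backward. After the program, the postcondition 3*b - 6 ≤ b + b - 3 ∧ (1/4)*j + 2*h ≥ h + 2*h + 1 must hold; in canonical form it is b ≤ 3 ∧ (1/4)*j ≥ h + 1.
Before b := 3*j + 7: 3*j ≤ -4 ∧ (1/4)*j ≥ h + 1
Before j := 2*h: 6*h ≤ -4 ∧ (1/2)*h ≤ -1
Before skip: 6*h ≤ -4 ∧ (1/2)*h ≤ -1
Answer: WP = 6*h ≤ -4 ∧ (1/2)*h ≤ -1


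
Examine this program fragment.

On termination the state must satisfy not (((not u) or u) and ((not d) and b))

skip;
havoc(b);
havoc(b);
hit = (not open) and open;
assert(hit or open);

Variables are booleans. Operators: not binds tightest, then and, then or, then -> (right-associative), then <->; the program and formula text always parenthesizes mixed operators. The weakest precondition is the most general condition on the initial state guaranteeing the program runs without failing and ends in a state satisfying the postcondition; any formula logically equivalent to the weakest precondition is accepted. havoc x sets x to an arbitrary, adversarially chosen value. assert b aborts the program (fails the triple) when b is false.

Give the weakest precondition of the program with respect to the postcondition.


Working backward. After the program, the postcondition not (((not u) or u) and ((not d) and b)) must hold; in canonical form it is not ((not d) and b).
Before assert hit or open: (hit or open) and (not ((not d) and b))
Before hit := (not open) and open: open and (not ((not d) and b))
Before havoc b: open and d
Before havoc b: open and d
Before skip: open and d
Answer: WP = open and d


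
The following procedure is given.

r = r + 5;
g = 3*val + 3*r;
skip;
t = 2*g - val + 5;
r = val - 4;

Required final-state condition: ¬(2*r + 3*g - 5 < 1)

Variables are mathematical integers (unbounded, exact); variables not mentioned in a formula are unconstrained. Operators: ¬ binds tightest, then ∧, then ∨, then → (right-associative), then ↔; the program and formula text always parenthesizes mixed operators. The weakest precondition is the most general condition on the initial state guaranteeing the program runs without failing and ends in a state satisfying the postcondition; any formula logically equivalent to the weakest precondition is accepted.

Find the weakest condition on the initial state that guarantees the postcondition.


Working backward. After the program, the postcondition ¬(2*r + 3*g - 5 < 1) must hold; in canonical form it is ¬(3*g + 2*r < 6).
Before r := val - 4: ¬(3*g + 2*val < 14)
Before t := 2*g - val + 5: ¬(3*g + 2*val < 14)
Before skip: ¬(3*g + 2*val < 14)
Before g := 3*val + 3*r: ¬(9*r + 11*val < 14)
Before r := r + 5: ¬(9*r + 11*val < -31)
Answer: WP = ¬(9*r + 11*val < -31)


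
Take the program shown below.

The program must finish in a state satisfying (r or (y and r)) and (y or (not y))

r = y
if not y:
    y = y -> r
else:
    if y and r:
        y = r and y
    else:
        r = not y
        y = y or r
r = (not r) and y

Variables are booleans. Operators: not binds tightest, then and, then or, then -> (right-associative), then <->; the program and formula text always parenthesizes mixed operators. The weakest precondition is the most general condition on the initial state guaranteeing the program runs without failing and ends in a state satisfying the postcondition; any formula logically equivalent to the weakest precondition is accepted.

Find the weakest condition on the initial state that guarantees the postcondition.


Working backward. After the program, the postcondition (r or (y and r)) and (y or (not y)) must hold; in canonical form it is r or (y and r).
Before r := (not r) and y: ((not r) and y) or (y and (not r))
Then branch requires ((not r) and (y -> r)) or ((y -> r) and (not r)); else branch requires (not (y and r)) and ((not (y and r)) -> y).
Before the if: ((not y) -> (((not r) and (y -> r)) or ((y -> r) and (not r)))) and (y -> ((not (y and r)) and ((not (y and r)) -> y)))
Before r := y: y -> ((not y) and ((not y) -> y))
Answer: WP = y -> ((not y) and ((not y) -> y))


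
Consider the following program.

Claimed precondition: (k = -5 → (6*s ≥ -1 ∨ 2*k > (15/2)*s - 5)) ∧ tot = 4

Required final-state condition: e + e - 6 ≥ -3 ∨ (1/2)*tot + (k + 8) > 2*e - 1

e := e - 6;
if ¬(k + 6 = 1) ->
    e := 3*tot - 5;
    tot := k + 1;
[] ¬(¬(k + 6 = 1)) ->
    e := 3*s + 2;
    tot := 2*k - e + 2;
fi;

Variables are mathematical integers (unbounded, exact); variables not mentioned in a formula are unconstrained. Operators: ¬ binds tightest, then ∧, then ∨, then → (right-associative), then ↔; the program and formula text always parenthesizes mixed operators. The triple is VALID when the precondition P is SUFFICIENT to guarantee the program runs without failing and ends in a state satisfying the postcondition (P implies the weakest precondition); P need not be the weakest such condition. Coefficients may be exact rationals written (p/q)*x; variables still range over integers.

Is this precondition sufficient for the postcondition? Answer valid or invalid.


Working backward. After the program, the postcondition e + e - 6 ≥ -3 ∨ (1/2)*tot + (k + 8) > 2*e - 1 must hold; in canonical form it is 2*e ≥ 3 ∨ k + (1/2)*tot > 2*e - 9.
Then branch requires 6*tot ≥ 13 ∨ (3/2)*k > 6*tot - 39/2; else branch requires 6*s ≥ -1 ∨ 2*k > (15/2)*s - 5.
Before the if: ((¬(k = -5)) → (6*tot ≥ 13 ∨ (3/2)*k > 6*tot - 39/2)) ∧ (k = -5 → (6*s ≥ -1 ∨ 2*k > (15/2)*s - 5))
Before e := e - 6: ((¬(k = -5)) → (6*tot ≥ 13 ∨ (3/2)*k > 6*tot - 39/2)) ∧ (k = -5 → (6*s ≥ -1 ∨ 2*k > (15/2)*s - 5))
The weakest precondition is ((¬(k = -5)) → (6*tot ≥ 13 ∨ (3/2)*k > 6*tot - 39/2)) ∧ (k = -5 → (6*s ≥ -1 ∨ 2*k > (15/2)*s - 5)).
Check whether (k = -5 → (6*s ≥ -1 ∨ 2*k > (15/2)*s - 5)) ∧ tot = 4 implies it.
Every state satisfying the precondition satisfies the weakest precondition: the implication holds.
Answer: valid


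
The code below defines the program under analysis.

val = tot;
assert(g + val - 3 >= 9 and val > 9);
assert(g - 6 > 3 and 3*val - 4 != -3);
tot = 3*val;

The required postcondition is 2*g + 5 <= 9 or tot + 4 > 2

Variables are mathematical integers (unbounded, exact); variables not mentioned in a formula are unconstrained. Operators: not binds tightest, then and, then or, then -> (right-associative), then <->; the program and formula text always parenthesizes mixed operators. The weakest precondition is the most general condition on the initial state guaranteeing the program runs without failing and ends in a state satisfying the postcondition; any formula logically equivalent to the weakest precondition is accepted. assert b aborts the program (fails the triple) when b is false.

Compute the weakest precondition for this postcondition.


Working backward. After the program, the postcondition 2*g + 5 <= 9 or tot + 4 > 2 must hold; in canonical form it is 2*g <= 4 or tot > -2.
Before tot := 3*val: 2*g <= 4 or 3*val > -2
Before assert g - 6 > 3 and 3*val - 4 != -3: g > 9 and 3*val != 1 and (2*g <= 4 or 3*val > -2)
Before assert g + val - 3 >= 9 and val > 9: g + val >= 12 and val > 9 and g > 9 and 3*val != 1 and (2*g <= 4 or 3*val > -2)
Before val := tot: g + tot >= 12 and tot > 9 and g > 9 and 3*tot != 1 and (2*g <= 4 or 3*tot > -2)
Answer: WP = g + tot >= 12 and tot > 9 and g > 9 and 3*tot != 1 and (2*g <= 4 or 3*tot > -2)


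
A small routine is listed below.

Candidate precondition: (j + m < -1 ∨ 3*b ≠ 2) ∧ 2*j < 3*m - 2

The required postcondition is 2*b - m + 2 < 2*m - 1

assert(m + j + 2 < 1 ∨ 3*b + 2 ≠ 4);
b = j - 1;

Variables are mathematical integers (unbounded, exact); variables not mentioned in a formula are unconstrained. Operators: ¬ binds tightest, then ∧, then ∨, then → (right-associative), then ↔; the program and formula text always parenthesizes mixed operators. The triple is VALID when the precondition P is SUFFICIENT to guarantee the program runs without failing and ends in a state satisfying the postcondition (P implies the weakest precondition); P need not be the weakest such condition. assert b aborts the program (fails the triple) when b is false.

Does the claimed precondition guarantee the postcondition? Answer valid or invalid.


Working backward. After the program, the postcondition 2*b - m + 2 < 2*m - 1 must hold; in canonical form it is 2*b < 3*m - 3.
Before b := j - 1: 2*j < 3*m - 1
Before assert m + j + 2 < 1 ∨ 3*b + 2 ≠ 4: (j + m < -1 ∨ 3*b ≠ 2) ∧ 2*j < 3*m - 1
The weakest precondition is (j + m < -1 ∨ 3*b ≠ 2) ∧ 2*j < 3*m - 1.
Check whether (j + m < -1 ∨ 3*b ≠ 2) ∧ 2*j < 3*m - 2 implies it.
Every state satisfying the precondition satisfies the weakest precondition: the implication holds.
Answer: valid


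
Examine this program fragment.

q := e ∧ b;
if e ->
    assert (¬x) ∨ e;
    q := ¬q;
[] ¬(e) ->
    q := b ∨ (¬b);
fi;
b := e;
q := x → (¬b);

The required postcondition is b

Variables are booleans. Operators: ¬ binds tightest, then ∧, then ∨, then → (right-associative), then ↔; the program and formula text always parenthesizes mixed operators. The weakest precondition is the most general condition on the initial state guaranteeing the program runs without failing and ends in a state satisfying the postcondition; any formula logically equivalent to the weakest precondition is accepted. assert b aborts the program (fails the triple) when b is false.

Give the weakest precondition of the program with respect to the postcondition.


Working backward. After the program, b must hold.
Before q := x → (¬b): b
Before b := e: e
Then branch requires ((¬x) ∨ e) ∧ e; else branch requires e.
Before the if: (e → (((¬x) ∨ e) ∧ e)) ∧ ((¬e) → e)
Before q := e ∧ b: (e → (((¬x) ∨ e) ∧ e)) ∧ ((¬e) → e)
Answer: WP = (e → (((¬x) ∨ e) ∧ e)) ∧ ((¬e) → e)


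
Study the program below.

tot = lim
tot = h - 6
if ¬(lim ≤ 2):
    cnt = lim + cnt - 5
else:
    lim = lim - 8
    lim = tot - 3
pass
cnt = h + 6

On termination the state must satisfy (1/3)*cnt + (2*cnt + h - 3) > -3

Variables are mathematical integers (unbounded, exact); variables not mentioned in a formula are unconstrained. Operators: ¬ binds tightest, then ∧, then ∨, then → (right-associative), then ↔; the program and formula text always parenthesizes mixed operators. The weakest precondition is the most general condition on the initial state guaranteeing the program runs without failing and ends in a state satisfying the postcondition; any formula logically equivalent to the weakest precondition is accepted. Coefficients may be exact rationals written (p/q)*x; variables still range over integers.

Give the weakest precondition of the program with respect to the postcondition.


Working backward. After the program, the postcondition (1/3)*cnt + (2*cnt + h - 3) > -3 must hold; in canonical form it is (7/3)*cnt + h > 0.
Before cnt := h + 6: (10/3)*h > -14
Before skip: (10/3)*h > -14
Then branch requires (10/3)*h > -14; else branch requires (10/3)*h > -14.
Before the if: ((¬(lim ≤ 2)) → (10/3)*h > -14) ∧ (lim ≤ 2 → (10/3)*h > -14)
Before tot := h - 6: ((¬(lim ≤ 2)) → (10/3)*h > -14) ∧ (lim ≤ 2 → (10/3)*h > -14)
Before tot := lim: ((¬(lim ≤ 2)) → (10/3)*h > -14) ∧ (lim ≤ 2 → (10/3)*h > -14)
Answer: WP = ((¬(lim ≤ 2)) → (10/3)*h > -14) ∧ (lim ≤ 2 → (10/3)*h > -14)


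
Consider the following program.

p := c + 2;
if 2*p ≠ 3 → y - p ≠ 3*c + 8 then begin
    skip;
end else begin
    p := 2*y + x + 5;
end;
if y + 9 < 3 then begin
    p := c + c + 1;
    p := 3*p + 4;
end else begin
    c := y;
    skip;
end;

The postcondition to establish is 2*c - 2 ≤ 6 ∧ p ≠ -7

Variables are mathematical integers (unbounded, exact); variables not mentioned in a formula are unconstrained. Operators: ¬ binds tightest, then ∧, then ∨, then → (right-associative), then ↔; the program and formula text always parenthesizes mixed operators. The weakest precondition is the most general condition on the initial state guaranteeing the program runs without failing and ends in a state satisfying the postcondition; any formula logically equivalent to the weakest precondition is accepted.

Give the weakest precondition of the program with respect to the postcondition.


Working backward. After the program, the postcondition 2*c - 2 ≤ 6 ∧ p ≠ -7 must hold; in canonical form it is 2*c ≤ 8 ∧ p ≠ -7.
Then branch requires 2*c ≤ 8 ∧ 6*c ≠ -14; else branch requires 2*y ≤ 8 ∧ p ≠ -7.
Before the if: (y < -6 → (2*c ≤ 8 ∧ 6*c ≠ -14)) ∧ ((¬(y < -6)) → (2*y ≤ 8 ∧ p ≠ -7))
Then branch requires (y < -6 → (2*c ≤ 8 ∧ 6*c ≠ -14)) ∧ ((¬(y < -6)) → (2*y ≤ 8 ∧ p ≠ -7)); else branch requires (y < -6 → (2*c ≤ 8 ∧ 6*c ≠ -14)) ∧ ((¬(y < -6)) → (2*y ≤ 8 ∧ x + 2*y ≠ -12)).
Before the if: ((2*p ≠ 3 → y ≠ 3*c + p + 8) → ((y < -6 → (2*c ≤ 8 ∧ 6*c ≠ -14)) ∧ ((¬(y < -6)) → (2*y ≤ 8 ∧ p ≠ -7)))) ∧ ((¬(2*p ≠ 3 → y ≠ 3*c + p + 8)) → ((y < -6 → (2*c ≤ 8 ∧ 6*c ≠ -14)) ∧ ((¬(y < -6)) → (2*y ≤ 8 ∧ x + 2*y ≠ -12))))
Before p := c + 2: ((2*c ≠ -1 → y ≠ 4*c + 10) → ((y < -6 → (2*c ≤ 8 ∧ 6*c ≠ -14)) ∧ ((¬(y < -6)) → (2*y ≤ 8 ∧ c ≠ -9)))) ∧ ((¬(2*c ≠ -1 → y ≠ 4*c + 10)) → ((y < -6 → (2*c ≤ 8 ∧ 6*c ≠ -14)) ∧ ((¬(y < -6)) → (2*y ≤ 8 ∧ x + 2*y ≠ -12))))
Answer: WP = ((2*c ≠ -1 → y ≠ 4*c + 10) → ((y < -6 → (2*c ≤ 8 ∧ 6*c ≠ -14)) ∧ ((¬(y < -6)) → (2*y ≤ 8 ∧ c ≠ -9)))) ∧ ((¬(2*c ≠ -1 → y ≠ 4*c + 10)) → ((y < -6 → (2*c ≤ 8 ∧ 6*c ≠ -14)) ∧ ((¬(y < -6)) → (2*y ≤ 8 ∧ x + 2*y ≠ -12))))


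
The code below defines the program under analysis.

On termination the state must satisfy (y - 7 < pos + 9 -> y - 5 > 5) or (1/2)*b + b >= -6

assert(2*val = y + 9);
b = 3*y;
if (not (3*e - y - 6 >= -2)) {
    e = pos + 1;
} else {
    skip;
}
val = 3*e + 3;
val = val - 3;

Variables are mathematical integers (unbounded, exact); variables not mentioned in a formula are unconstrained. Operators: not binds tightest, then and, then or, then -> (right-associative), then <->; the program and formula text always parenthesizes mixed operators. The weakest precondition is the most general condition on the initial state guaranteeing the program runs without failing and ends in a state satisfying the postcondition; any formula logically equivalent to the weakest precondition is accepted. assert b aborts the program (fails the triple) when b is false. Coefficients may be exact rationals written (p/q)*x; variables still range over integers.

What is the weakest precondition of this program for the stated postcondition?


Working backward. After the program, the postcondition (y - 7 < pos + 9 -> y - 5 > 5) or (1/2)*b + b >= -6 must hold; in canonical form it is (y < pos + 16 -> y > 10) or (3/2)*b >= -6.
Before val := val - 3: (y < pos + 16 -> y > 10) or (3/2)*b >= -6
Before val := 3*e + 3: (y < pos + 16 -> y > 10) or (3/2)*b >= -6
Then branch requires (y < pos + 16 -> y > 10) or (3/2)*b >= -6; else branch requires (y < pos + 16 -> y > 10) or (3/2)*b >= -6.
Before the if: ((not (3*e >= y + 4)) -> ((y < pos + 16 -> y > 10) or (3/2)*b >= -6)) and (3*e >= y + 4 -> ((y < pos + 16 -> y > 10) or (3/2)*b >= -6))
Before b := 3*y: ((not (3*e >= y + 4)) -> ((y < pos + 16 -> y > 10) or (9/2)*y >= -6)) and (3*e >= y + 4 -> ((y < pos + 16 -> y > 10) or (9/2)*y >= -6))
Before assert 2*val = y + 9: 2*val = y + 9 and ((not (3*e >= y + 4)) -> ((y < pos + 16 -> y > 10) or (9/2)*y >= -6)) and (3*e >= y + 4 -> ((y < pos + 16 -> y > 10) or (9/2)*y >= -6))
Answer: WP = 2*val = y + 9 and ((not (3*e >= y + 4)) -> ((y < pos + 16 -> y > 10) or (9/2)*y >= -6)) and (3*e >= y + 4 -> ((y < pos + 16 -> y > 10) or (9/2)*y >= -6))


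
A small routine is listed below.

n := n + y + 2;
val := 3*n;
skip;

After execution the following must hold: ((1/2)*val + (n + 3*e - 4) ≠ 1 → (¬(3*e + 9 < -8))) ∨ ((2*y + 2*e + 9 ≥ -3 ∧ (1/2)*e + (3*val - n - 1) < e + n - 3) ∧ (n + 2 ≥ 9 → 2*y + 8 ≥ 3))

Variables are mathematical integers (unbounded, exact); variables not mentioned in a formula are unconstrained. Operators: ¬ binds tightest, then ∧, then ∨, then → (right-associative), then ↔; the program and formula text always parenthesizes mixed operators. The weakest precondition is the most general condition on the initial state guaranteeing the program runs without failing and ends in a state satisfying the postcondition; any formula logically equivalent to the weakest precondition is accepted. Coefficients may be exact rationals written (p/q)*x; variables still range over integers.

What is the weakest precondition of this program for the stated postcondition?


Working backward. After the program, the postcondition ((1/2)*val + (n + 3*e - 4) ≠ 1 → (¬(3*e + 9 < -8))) ∨ ((2*y + 2*e + 9 ≥ -3 ∧ (1/2)*e + (3*val - n - 1) < e + n - 3) ∧ (n + 2 ≥ 9 → 2*y + 8 ≥ 3)) must hold; in canonical form it is (3*e + n + (1/2)*val ≠ 5 → (¬(3*e < -17))) ∨ (2*e + 2*y ≥ -12 ∧ 3*val < (1/2)*e + 2*n - 2 ∧ (n ≥ 7 → 2*y ≥ -5)).
Before skip: (3*e + n + (1/2)*val ≠ 5 → (¬(3*e < -17))) ∨ (2*e + 2*y ≥ -12 ∧ 3*val < (1/2)*e + 2*n - 2 ∧ (n ≥ 7 → 2*y ≥ -5))
Before val := 3*n: (3*e + (5/2)*n ≠ 5 → (¬(3*e < -17))) ∨ (2*e + 2*y ≥ -12 ∧ 7*n < (1/2)*e - 2 ∧ (n ≥ 7 → 2*y ≥ -5))
Before n := n + y + 2: (3*e + (5/2)*n + (5/2)*y ≠ 0 → (¬(3*e < -17))) ∨ (2*e + 2*y ≥ -12 ∧ 7*n + 7*y < (1/2)*e - 16 ∧ (n + y ≥ 5 → 2*y ≥ -5))
Answer: WP = (3*e + (5/2)*n + (5/2)*y ≠ 0 → (¬(3*e < -17))) ∨ (2*e + 2*y ≥ -12 ∧ 7*n + 7*y < (1/2)*e - 16 ∧ (n + y ≥ 5 → 2*y ≥ -5))


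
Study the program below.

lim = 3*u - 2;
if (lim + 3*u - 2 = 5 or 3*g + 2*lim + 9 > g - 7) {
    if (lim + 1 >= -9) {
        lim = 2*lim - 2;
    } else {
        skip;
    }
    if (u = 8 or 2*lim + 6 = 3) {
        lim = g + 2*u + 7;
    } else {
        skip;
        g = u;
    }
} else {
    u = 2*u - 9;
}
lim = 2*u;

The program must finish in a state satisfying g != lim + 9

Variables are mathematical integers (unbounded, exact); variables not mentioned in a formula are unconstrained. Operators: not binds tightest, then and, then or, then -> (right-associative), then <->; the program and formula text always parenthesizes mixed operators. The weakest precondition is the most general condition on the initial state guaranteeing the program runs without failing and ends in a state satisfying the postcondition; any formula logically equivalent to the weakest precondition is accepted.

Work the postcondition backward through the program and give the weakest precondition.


Working backward. After the program, g != lim + 9 must hold.
Before lim := 2*u: g != 2*u + 9
Then branch requires (lim >= -10 -> (((u = 8 or 4*lim = 1) -> g != 2*u + 9) and ((not (u = 8 or 4*lim = 1)) -> u != -9))) and ((not (lim >= -10)) -> (((u = 8 or 2*lim = -3) -> g != 2*u + 9) and ((not (u = 8 or 2*lim = -3)) -> u != -9))); else branch requires g != 4*u - 9.
Before the if: ((lim + 3*u = 7 or 2*g + 2*lim > -16) -> ((lim >= -10 -> (((u = 8 or 4*lim = 1) -> g != 2*u + 9) and ((not (u = 8 or 4*lim = 1)) -> u != -9))) and ((not (lim >= -10)) -> (((u = 8 or 2*lim = -3) -> g != 2*u + 9) and ((not (u = 8 or 2*lim = -3)) -> u != -9))))) and ((not (lim + 3*u = 7 or 2*g + 2*lim > -16)) -> g != 4*u - 9)
Before lim := 3*u - 2: ((6*u = 9 or 2*g + 6*u > -12) -> ((3*u >= -8 -> (((u = 8 or 12*u = 9) -> g != 2*u + 9) and ((not (u = 8 or 12*u = 9)) -> u != -9))) and ((not (3*u >= -8)) -> (((u = 8 or 6*u = 1) -> g != 2*u + 9) and ((not (u = 8 or 6*u = 1)) -> u != -9))))) and ((not (6*u = 9 or 2*g + 6*u > -12)) -> g != 4*u - 9)
Answer: WP = ((6*u = 9 or 2*g + 6*u > -12) -> ((3*u >= -8 -> (((u = 8 or 12*u = 9) -> g != 2*u + 9) and ((not (u = 8 or 12*u = 9)) -> u != -9))) and ((not (3*u >= -8)) -> (((u = 8 or 6*u = 1) -> g != 2*u + 9) and ((not (u = 8 or 6*u = 1)) -> u != -9))))) and ((not (6*u = 9 or 2*g + 6*u > -12)) -> g != 4*u - 9)


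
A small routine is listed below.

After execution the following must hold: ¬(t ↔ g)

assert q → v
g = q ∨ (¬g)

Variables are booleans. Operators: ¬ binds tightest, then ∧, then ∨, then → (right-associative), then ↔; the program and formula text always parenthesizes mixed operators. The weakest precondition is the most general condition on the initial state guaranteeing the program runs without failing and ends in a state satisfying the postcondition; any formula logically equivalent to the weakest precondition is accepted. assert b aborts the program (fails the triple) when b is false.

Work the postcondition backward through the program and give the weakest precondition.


Working backward. After the program, ¬(t ↔ g) must hold.
Before g := q ∨ (¬g): ¬(t ↔ (q ∨ (¬g)))
Before assert q → v: (q → v) ∧ (¬(t ↔ (q ∨ (¬g))))
Answer: WP = (q → v) ∧ (¬(t ↔ (q ∨ (¬g))))


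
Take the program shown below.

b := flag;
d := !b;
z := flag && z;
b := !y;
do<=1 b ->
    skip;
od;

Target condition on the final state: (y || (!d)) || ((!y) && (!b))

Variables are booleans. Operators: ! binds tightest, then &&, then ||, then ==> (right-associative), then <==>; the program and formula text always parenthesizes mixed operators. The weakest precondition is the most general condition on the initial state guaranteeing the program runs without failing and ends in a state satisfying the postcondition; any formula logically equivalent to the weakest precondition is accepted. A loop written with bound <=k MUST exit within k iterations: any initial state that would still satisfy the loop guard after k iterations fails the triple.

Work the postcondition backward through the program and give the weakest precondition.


Working backward. After the program, the postcondition (y || (!d)) || ((!y) && (!b)) must hold; in canonical form it is y || (!d) || ((!y) && (!b)).
Before the loop (bound <=1), unroll the exhaustion recursion (WP_0 = exit-now case; WP_j = one more guarded iteration, up to j = 1):
  WP_0: (!b) && (y || (!d) || ((!y) && (!b)))
  WP_1: (b ==> ((!b) && (y || (!d) || ((!y) && (!b))))) && ((!b) ==> (y || (!d) || ((!y) && (!b))))
So before the loop: (b ==> ((!b) && (y || (!d) || ((!y) && (!b))))) && ((!b) ==> (y || (!d) || ((!y) && (!b))))
Before b := !y: ((!y) ==> (y && (y || (!d)))) && (y ==> (y || (!d)))
Before z := flag && z: ((!y) ==> (y && (y || (!d)))) && (y ==> (y || (!d)))
Before d := !b: ((!y) ==> (y && (y || b))) && (y ==> (y || b))
Before b := flag: ((!y) ==> (y && (y || flag))) && (y ==> (y || flag))
Answer: WP = ((!y) ==> (y && (y || flag))) && (y ==> (y || flag))
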